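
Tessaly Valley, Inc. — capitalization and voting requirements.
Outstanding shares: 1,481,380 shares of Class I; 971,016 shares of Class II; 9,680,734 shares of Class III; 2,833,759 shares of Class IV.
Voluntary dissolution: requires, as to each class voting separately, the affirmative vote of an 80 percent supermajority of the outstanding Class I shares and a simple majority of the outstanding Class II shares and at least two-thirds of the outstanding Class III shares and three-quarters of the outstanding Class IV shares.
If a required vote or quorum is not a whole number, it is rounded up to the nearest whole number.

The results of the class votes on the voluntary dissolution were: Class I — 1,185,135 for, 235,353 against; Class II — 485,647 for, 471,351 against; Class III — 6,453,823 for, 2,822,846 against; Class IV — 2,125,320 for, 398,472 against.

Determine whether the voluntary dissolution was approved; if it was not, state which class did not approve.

Class I: 4/5 of 1481380 = 1185104; 1,185,104 required, 1,185,135 in favor — approved.
Class II: a majority of 971016 is 485509; 485,509 required, 485,647 in favor — approved.
Class III: 2/3 of 9680734 = 6453822.67, rounded up to 6453823; 6,453,823 required, 6,453,823 in favor — approved.
Class IV: 3/4 of 2833759 = 2125319.25, rounded up to 2125320; 2,125,320 required, 2,125,320 in favor — approved.

Approved — every class gave the required vote.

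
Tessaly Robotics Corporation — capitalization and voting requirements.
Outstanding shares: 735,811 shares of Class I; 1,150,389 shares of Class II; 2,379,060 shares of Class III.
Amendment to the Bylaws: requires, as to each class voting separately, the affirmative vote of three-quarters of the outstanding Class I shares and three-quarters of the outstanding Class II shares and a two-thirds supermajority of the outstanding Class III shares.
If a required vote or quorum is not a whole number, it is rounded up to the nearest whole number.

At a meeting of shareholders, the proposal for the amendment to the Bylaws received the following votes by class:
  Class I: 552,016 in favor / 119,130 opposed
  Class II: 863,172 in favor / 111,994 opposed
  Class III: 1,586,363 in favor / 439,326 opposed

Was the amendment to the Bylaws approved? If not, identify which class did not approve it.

Approved — every class gave the required vote.

Class I: 3/4 of 735811 = 551858.25, rounded up to 551859; 551,859 required, 552,016 in favor — approved.
Class II: 3/4 of 1150389 = 862791.75, rounded up to 862792; 862,792 required, 863,172 in favor — approved.
Class III: 2/3 of 2379060 = 1586040; 1,586,040 required, 1,586,363 in favor — approved.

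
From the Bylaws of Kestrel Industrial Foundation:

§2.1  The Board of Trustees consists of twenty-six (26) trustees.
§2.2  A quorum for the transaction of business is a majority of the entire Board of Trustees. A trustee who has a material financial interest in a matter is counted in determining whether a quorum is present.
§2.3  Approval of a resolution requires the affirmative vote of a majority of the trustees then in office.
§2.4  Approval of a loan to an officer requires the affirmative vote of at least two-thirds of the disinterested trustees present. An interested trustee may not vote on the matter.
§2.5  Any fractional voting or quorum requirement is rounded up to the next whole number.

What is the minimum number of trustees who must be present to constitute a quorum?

A majority of 26 is 14.

14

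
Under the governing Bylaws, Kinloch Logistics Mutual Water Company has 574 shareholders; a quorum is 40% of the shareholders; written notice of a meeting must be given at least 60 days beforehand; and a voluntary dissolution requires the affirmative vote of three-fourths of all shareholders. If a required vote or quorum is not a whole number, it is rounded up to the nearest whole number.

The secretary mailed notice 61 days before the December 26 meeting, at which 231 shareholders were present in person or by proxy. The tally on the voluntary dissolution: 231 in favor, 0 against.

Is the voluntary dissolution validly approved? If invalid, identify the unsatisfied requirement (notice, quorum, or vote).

Invalid — vote requirement not satisfied.

Notice: 61 days given; 60 required. Satisfied.
Quorum: 40% of 574 = 229.60, rounded up to 230; 231 present. Satisfied.
Vote: requires three-fourths of all shareholders (574); 3/4 of 574 = 430.50, rounded up to 431, so 431 needed; 231 in favor. Not satisfied.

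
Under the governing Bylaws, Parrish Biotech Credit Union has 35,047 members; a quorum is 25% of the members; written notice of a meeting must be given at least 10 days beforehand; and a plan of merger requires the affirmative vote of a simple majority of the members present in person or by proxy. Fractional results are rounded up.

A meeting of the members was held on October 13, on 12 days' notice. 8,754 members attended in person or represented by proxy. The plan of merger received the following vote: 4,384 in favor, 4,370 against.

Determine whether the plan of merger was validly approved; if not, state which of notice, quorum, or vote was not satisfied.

Notice: 12 days given; 10 required. Satisfied.
Quorum: 25% of 35,047 = 8,761.75, rounded up to 8,762; 8,754 present. Not satisfied.
Vote: requires a majority of those present (8,754); a majority of 8754 is 4378, so 4,378 needed; 4,384 in favor. Satisfied.

Invalid — quorum requirement not satisfied.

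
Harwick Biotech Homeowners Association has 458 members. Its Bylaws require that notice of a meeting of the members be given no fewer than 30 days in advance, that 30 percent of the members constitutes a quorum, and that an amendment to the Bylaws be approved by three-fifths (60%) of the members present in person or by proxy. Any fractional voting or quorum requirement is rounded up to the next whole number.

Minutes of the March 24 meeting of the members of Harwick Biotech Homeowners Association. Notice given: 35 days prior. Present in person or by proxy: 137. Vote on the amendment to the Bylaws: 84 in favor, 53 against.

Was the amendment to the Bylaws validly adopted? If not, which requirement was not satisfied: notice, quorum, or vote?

Invalid — quorum requirement not satisfied.

Notice: 35 days given; 30 required. Satisfied.
Quorum: 30% of 458 = 137.40, rounded up to 138; 137 present. Not satisfied.
Vote: requires three-fifths of those present (137); 3/5 of 137 = 82.20, rounded up to 83, so 83 needed; 84 in favor. Satisfied.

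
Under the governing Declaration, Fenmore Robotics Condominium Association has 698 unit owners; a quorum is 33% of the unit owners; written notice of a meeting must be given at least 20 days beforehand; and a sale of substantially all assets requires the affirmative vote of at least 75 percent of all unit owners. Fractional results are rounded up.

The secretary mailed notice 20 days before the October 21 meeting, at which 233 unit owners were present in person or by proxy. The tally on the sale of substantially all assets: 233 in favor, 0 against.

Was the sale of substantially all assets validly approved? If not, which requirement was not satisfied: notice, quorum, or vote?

Notice: 20 days given; 20 required. Satisfied.
Quorum: 33% of 698 = 230.34, rounded up to 231; 233 present. Satisfied.
Vote: requires three-fourths of all unit owners (698); 3/4 of 698 = 523.50, rounded up to 524, so 524 needed; 233 in favor. Not satisfied.

Invalid — vote requirement not satisfied.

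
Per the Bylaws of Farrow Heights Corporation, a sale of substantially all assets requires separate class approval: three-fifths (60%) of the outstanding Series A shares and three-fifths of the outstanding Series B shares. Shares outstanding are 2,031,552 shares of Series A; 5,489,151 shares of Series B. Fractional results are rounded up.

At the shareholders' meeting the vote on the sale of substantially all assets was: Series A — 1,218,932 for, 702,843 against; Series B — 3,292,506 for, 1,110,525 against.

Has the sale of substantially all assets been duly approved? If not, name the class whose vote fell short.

Series A: 3/5 of 2031552 = 1218931.20, rounded up to 1218932; 1,218,932 required, 1,218,932 in favor — approved.
Series B: 3/5 of 5489151 = 3293490.60, rounded up to 3293491; 3,293,491 required, 3,292,506 in favor — not approved.

Not approved — the Series B shares did not give the required vote.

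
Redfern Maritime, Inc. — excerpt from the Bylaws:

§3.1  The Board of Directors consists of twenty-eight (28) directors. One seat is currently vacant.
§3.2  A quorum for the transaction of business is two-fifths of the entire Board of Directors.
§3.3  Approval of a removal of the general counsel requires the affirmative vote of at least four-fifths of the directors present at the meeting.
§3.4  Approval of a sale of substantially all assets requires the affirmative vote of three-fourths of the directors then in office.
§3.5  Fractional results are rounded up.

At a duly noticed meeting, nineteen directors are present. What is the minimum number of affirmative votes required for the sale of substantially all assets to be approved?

The sale of substantially all assets requires three-fourths of the directors then in office (27).
3/4 of 27 = 20.25, rounded up to 21.
(Only 19 can vote, so the sale of substantially all assets cannot pass at this meeting, but the required vote is still 21.)

21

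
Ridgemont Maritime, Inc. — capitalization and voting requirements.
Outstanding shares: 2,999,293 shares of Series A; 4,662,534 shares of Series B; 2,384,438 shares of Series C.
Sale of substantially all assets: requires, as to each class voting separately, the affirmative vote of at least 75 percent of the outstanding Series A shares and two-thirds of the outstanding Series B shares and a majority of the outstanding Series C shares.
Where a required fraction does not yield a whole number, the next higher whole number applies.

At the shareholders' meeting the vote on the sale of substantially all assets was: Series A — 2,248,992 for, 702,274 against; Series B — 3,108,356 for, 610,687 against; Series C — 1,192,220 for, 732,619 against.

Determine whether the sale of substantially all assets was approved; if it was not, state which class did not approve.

Not approved — the Series A shares did not give the required vote.

Series A: 3/4 of 2999293 = 2249469.75, rounded up to 2249470; 2,249,470 required, 2,248,992 in favor — not approved.
Series B: 2/3 of 4662534 = 3108356; 3,108,356 required, 3,108,356 in favor — approved.
Series C: a majority of 2384438 is 1192220; 1,192,220 required, 1,192,220 in favor — approved.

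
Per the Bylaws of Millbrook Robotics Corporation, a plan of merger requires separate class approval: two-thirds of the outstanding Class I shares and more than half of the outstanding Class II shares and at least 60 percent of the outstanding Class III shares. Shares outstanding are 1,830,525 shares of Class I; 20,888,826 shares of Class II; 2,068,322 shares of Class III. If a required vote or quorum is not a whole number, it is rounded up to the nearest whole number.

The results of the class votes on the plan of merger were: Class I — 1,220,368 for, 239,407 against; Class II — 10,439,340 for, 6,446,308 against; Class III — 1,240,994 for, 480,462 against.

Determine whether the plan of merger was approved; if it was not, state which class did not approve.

Not approved — the Class II shares did not give the required vote.

Class I: 2/3 of 1830525 = 1220350; 1,220,350 required, 1,220,368 in favor — approved.
Class II: a majority of 20888826 is 10444414; 10,444,414 required, 10,439,340 in favor — not approved.
Class III: 3/5 of 2068322 = 1240993.20, rounded up to 1240994; 1,240,994 required, 1,240,994 in favor — approved.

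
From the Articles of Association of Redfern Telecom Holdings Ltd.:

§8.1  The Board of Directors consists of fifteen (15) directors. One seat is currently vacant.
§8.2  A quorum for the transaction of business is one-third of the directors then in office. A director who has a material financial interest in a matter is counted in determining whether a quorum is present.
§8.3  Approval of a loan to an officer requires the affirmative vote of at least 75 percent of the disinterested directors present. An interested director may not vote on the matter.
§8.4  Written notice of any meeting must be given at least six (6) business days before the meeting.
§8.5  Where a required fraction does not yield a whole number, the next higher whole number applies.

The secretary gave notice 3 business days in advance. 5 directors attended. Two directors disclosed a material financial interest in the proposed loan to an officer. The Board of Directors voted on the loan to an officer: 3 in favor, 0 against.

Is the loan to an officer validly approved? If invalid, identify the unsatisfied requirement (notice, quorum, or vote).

Notice: 3 business days given; 6 required (3 < 6). Not satisfied.
Quorum: 5 present (interested directors count toward quorum); quorum is 5. Satisfied.
Vote: the loan to an officer requires three-fourths of the disinterested directors present (5 − 2 = 3). 3/4 of 3 = 2.25, rounded up to 3, so 3 affirmative votes are needed; 3 voted in favor. Satisfied.

Invalid — notice requirement not satisfied.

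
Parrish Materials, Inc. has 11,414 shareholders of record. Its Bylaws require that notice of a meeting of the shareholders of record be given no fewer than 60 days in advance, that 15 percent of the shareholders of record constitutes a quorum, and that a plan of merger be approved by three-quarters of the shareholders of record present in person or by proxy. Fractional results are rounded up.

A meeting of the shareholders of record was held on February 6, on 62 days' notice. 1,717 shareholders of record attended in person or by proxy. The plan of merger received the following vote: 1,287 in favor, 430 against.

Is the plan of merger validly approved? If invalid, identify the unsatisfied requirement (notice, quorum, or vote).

Notice: 62 days given; 60 required. Satisfied.
Quorum: 15% of 11,414 = 1,712.10, rounded up to 1,713; 1,717 present. Satisfied.
Vote: requires three-fourths of those present (1,717); 3/4 of 1717 = 1287.75, rounded up to 1288, so 1,288 needed; 1,287 in favor. Not satisfied.

Invalid — vote requirement not satisfied.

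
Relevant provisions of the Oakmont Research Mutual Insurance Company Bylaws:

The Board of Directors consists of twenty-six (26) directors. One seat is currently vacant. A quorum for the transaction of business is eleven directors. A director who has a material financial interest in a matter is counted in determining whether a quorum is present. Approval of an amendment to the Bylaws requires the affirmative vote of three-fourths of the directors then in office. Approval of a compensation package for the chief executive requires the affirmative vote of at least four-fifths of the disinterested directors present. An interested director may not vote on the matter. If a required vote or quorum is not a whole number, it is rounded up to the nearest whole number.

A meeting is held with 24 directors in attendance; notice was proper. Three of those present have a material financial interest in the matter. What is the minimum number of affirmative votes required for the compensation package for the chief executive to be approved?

The compensation package for the chief executive requires four-fifths of the disinterested directors present (24 − 3 = 21).
4/5 of 21 = 16.80, rounded up to 17.

17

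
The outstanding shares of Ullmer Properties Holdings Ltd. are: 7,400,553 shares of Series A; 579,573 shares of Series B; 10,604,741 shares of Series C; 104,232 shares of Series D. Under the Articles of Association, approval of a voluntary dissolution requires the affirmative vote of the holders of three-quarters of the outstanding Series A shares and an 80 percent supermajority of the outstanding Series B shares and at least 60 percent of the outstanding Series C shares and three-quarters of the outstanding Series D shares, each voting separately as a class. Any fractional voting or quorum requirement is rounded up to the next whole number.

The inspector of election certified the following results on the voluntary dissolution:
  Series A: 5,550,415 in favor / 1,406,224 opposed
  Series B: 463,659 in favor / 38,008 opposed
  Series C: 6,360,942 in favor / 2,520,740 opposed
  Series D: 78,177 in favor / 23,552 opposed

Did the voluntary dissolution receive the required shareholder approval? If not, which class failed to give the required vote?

Not approved — the Series C shares did not give the required vote.

Series A: 3/4 of 7400553 = 5550414.75, rounded up to 5550415; 5,550,415 required, 5,550,415 in favor — approved.
Series B: 4/5 of 579573 = 463658.40, rounded up to 463659; 463,659 required, 463,659 in favor — approved.
Series C: 3/5 of 10604741 = 6362844.60, rounded up to 6362845; 6,362,845 required, 6,360,942 in favor — not approved.
Series D: 3/4 of 104232 = 78174; 78,174 required, 78,177 in favor — approved.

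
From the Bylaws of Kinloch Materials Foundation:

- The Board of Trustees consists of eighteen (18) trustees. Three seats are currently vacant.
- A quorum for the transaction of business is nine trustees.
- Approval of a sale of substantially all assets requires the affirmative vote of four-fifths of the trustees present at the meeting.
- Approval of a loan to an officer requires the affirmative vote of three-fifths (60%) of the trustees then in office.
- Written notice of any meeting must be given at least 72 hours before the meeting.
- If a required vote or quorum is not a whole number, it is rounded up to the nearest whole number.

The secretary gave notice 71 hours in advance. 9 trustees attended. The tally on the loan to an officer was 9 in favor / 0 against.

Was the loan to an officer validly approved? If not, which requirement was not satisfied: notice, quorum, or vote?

Invalid — notice requirement not satisfied.

Notice: 71 hours given; 72 required (71 < 72). Not satisfied.
Quorum: 9 present; quorum is 9. Satisfied.
Vote: the loan to an officer requires three-fifths of the trustees then in office (15). 3/5 of 15 = 9, so 9 affirmative votes are needed; 9 voted in favor. Satisfied.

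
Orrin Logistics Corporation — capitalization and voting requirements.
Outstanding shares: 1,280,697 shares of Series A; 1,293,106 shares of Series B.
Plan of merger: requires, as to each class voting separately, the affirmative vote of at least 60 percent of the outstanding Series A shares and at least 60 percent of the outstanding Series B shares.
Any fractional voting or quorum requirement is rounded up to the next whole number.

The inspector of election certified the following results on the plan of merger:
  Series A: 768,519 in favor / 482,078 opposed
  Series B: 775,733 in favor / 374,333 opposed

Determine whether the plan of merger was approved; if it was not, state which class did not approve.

Series A: 3/5 of 1280697 = 768418.20, rounded up to 768419; 768,419 required, 768,519 in favor — approved.
Series B: 3/5 of 1293106 = 775863.60, rounded up to 775864; 775,864 required, 775,733 in favor — not approved.

Not approved — the Series B shares did not give the required vote.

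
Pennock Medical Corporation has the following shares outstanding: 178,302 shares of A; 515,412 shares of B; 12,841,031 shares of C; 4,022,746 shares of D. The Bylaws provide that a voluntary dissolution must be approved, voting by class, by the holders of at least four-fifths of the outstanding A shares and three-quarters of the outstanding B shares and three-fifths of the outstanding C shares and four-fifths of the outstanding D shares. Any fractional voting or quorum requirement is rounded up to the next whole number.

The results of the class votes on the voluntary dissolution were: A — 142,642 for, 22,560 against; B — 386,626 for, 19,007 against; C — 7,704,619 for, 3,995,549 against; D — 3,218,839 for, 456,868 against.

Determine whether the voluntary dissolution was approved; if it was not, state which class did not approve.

A: 4/5 of 178302 = 142641.60, rounded up to 142642; 142,642 required, 142,642 in favor — approved.
B: 3/4 of 515412 = 386559; 386,559 required, 386,626 in favor — approved.
C: 3/5 of 12841031 = 7704618.60, rounded up to 7704619; 7,704,619 required, 7,704,619 in favor — approved.
D: 4/5 of 4022746 = 3218196.80, rounded up to 3218197; 3,218,197 required, 3,218,839 in favor — approved.

Approved — every class gave the required vote.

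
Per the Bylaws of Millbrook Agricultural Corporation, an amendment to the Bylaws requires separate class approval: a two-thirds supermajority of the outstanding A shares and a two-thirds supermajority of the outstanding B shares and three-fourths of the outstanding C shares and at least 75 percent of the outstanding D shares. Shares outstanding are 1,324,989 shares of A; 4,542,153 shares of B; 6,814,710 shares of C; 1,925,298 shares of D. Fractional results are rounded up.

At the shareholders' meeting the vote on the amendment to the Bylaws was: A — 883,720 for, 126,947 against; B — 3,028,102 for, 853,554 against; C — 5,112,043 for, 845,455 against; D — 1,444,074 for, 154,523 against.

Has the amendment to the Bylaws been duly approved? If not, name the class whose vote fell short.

Approved — every class gave the required vote.

A: 2/3 of 1324989 = 883326; 883,326 required, 883,720 in favor — approved.
B: 2/3 of 4542153 = 3028102; 3,028,102 required, 3,028,102 in favor — approved.
C: 3/4 of 6814710 = 5111032.50, rounded up to 5111033; 5,111,033 required, 5,112,043 in favor — approved.
D: 3/4 of 1925298 = 1443973.50, rounded up to 1443974; 1,443,974 required, 1,444,074 in favor — approved.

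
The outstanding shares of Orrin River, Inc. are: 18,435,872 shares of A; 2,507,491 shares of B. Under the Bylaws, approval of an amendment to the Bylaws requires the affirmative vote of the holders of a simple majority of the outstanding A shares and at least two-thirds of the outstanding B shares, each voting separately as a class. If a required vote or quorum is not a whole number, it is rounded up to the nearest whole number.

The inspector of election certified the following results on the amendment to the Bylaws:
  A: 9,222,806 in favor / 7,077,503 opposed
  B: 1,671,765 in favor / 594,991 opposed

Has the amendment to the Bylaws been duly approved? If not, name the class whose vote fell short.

A: a majority of 18435872 is 9217937; 9,217,937 required, 9,222,806 in favor — approved.
B: 2/3 of 2507491 = 1671660.67, rounded up to 1671661; 1,671,661 required, 1,671,765 in favor — approved.

Approved — every class gave the required vote.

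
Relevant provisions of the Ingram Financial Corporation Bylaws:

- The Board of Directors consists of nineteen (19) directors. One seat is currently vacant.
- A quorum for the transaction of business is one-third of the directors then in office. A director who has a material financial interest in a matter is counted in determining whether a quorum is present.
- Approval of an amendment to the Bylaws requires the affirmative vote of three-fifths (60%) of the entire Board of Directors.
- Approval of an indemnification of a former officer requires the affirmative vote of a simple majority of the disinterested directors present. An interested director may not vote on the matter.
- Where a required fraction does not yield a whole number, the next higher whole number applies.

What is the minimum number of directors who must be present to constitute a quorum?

1/3 of 18 = 6.

6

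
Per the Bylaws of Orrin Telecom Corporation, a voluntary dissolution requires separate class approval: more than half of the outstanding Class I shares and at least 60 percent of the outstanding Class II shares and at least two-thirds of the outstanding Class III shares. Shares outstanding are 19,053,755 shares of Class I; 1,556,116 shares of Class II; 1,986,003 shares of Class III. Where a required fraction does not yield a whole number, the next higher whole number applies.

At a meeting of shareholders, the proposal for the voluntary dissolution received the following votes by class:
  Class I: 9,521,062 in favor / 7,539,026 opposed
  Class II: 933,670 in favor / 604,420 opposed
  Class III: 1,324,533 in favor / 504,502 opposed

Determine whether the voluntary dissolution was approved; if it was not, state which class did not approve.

Class I: a majority of 19053755 is 9526878; 9,526,878 required, 9,521,062 in favor — not approved.
Class II: 3/5 of 1556116 = 933669.60, rounded up to 933670; 933,670 required, 933,670 in favor — approved.
Class III: 2/3 of 1986003 = 1324002; 1,324,002 required, 1,324,533 in favor — approved.

Not approved — the Class I shares did not give the required vote.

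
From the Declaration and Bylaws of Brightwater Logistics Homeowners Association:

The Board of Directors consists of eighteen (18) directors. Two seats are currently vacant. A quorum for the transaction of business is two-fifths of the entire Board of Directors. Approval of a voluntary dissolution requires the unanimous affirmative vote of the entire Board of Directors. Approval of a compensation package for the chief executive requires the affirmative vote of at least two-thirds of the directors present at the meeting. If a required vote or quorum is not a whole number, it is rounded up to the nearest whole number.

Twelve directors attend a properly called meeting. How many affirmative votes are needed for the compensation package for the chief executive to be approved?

8

The compensation package for the chief executive requires two-thirds of the directors present (12).
2/3 of 12 = 8.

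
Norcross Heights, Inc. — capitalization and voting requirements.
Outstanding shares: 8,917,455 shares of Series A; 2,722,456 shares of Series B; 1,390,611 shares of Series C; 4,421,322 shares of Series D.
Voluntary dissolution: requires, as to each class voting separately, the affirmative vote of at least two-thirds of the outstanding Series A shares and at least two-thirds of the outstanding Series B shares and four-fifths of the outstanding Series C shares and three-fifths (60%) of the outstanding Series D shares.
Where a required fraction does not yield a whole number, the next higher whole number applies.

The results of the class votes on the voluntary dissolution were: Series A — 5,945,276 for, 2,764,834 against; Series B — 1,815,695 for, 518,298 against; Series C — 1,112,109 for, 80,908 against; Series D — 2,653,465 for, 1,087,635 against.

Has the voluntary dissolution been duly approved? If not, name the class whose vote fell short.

Not approved — the Series C shares did not give the required vote.

Series A: 2/3 of 8917455 = 5944970; 5,944,970 required, 5,945,276 in favor — approved.
Series B: 2/3 of 2722456 = 1814970.67, rounded up to 1814971; 1,814,971 required, 1,815,695 in favor — approved.
Series C: 4/5 of 1390611 = 1112488.80, rounded up to 1112489; 1,112,489 required, 1,112,109 in favor — not approved.
Series D: 3/5 of 4421322 = 2652793.20, rounded up to 2652794; 2,652,794 required, 2,653,465 in favor — approved.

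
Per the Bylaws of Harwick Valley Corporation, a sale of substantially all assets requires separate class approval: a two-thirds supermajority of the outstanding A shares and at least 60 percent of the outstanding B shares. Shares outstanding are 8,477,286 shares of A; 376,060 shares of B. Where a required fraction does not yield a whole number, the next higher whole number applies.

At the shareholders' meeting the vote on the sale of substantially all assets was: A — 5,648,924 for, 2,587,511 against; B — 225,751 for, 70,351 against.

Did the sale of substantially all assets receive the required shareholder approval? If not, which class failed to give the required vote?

Not approved — the A shares did not give the required vote.

A: 2/3 of 8477286 = 5651524; 5,651,524 required, 5,648,924 in favor — not approved.
B: 3/5 of 376060 = 225636; 225,636 required, 225,751 in favor — approved.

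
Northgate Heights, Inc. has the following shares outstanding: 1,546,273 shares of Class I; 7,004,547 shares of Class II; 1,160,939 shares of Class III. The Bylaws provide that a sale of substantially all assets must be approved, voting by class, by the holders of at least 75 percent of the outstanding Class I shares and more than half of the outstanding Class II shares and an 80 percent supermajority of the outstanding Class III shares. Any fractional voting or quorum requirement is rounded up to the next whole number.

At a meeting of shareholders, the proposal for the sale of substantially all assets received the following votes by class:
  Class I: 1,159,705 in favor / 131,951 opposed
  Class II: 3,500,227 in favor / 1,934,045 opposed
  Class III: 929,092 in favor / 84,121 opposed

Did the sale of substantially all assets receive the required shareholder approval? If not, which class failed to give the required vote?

Not approved — the Class II shares did not give the required vote.

Class I: 3/4 of 1546273 = 1159704.75, rounded up to 1159705; 1,159,705 required, 1,159,705 in favor — approved.
Class II: a majority of 7004547 is 3502274; 3,502,274 required, 3,500,227 in favor — not approved.
Class III: 4/5 of 1160939 = 928751.20, rounded up to 928752; 928,752 required, 929,092 in favor — approved.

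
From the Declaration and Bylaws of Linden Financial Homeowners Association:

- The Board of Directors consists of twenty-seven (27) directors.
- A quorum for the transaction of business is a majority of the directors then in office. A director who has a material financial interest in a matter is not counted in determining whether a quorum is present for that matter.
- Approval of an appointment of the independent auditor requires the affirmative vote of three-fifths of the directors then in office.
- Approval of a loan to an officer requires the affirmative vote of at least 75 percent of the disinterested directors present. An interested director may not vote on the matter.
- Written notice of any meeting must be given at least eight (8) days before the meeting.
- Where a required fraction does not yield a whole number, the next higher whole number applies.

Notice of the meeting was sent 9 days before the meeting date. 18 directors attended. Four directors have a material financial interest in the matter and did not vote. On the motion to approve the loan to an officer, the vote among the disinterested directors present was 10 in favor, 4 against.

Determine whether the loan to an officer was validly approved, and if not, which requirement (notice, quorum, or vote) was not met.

Notice: 9 days given; 8 required (9 ≥ 8). Satisfied.
Quorum: 18 present, but the 4 interested directors do not count, leaving 14. Quorum is 14. Satisfied.
Vote: the loan to an officer requires three-fourths of the disinterested directors present (18 − 4 = 14). 3/4 of 14 = 10.50, rounded up to 11, so 11 affirmative votes are needed; 10 voted in favor. Not satisfied.

Invalid — vote requirement not satisfied.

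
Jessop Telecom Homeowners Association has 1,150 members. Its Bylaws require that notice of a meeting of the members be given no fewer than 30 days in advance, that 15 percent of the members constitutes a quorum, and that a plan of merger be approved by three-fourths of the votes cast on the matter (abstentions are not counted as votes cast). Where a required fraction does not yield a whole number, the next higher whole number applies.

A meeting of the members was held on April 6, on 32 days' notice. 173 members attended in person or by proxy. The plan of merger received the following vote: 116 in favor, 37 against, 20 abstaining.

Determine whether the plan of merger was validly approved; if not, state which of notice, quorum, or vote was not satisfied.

Notice: 32 days given; 30 required. Satisfied.
Quorum: 15% of 1,150 = 172.50, rounded up to 173; 173 present. Satisfied.
Vote: requires three-fourths of the votes cast (173 − 20 abstaining = 153); 3/4 of 153 = 114.75, rounded up to 115, so 115 needed; 116 in favor. Satisfied.

Valid — all requirements satisfied.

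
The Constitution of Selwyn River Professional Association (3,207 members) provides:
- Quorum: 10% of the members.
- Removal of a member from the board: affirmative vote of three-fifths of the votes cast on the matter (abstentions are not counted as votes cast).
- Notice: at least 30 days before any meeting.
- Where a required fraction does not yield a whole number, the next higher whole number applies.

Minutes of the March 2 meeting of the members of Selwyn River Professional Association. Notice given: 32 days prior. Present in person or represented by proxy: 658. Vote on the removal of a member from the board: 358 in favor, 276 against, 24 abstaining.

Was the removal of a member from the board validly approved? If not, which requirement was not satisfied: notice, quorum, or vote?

Notice: 32 days given; 30 required. Satisfied.
Quorum: 10% of 3,207 = 320.70, rounded up to 321; 658 present. Satisfied.
Vote: requires three-fifths of the votes cast (658 − 24 abstaining = 634); 3/5 of 634 = 380.40, rounded up to 381, so 381 needed; 358 in favor. Not satisfied.

Invalid — vote requirement not satisfied.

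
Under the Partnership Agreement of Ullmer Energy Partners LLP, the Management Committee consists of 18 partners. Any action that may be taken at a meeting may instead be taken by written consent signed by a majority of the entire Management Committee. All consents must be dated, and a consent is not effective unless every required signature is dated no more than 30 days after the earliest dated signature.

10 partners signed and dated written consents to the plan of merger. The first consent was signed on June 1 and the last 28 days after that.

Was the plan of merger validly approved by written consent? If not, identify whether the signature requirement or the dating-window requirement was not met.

Signatures required: a majority of 18 — a majority of 18 is 10, so 10 needed; 10 signed. Sufficient.
Dating window: the latest signature is 28 days after the earliest; the limit is 30 days. Within the window.

Effective — both the signature and dating-window requirements are satisfied.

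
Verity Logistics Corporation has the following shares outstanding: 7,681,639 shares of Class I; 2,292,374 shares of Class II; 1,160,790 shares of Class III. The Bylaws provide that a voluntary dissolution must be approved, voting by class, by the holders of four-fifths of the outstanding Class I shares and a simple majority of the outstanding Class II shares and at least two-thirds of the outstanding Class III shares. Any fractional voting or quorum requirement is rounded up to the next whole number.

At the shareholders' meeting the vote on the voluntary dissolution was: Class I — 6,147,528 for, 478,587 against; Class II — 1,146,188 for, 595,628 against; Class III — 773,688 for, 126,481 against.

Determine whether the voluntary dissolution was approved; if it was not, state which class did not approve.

Not approved — the Class III shares did not give the required vote.

Class I: 4/5 of 7681639 = 6145311.20, rounded up to 6145312; 6,145,312 required, 6,147,528 in favor — approved.
Class II: a majority of 2292374 is 1146188; 1,146,188 required, 1,146,188 in favor — approved.
Class III: 2/3 of 1160790 = 773860; 773,860 required, 773,688 in favor — not approved.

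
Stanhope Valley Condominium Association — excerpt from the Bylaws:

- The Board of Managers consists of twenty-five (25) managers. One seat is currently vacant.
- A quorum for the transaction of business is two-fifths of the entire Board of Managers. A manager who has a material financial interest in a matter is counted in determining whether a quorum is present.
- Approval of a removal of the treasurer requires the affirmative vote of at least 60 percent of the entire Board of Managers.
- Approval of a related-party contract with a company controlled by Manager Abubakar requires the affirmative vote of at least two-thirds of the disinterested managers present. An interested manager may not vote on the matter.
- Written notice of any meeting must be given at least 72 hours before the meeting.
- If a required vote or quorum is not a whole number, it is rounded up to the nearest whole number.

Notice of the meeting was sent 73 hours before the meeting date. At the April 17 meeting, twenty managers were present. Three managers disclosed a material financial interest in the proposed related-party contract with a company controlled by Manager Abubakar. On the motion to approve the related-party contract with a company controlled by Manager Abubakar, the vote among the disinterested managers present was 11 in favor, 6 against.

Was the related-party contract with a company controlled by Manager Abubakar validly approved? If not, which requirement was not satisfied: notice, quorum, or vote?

Invalid — vote requirement not satisfied.

Notice: 73 hours given; 72 required (73 ≥ 72). Satisfied.
Quorum: 20 present (interested managers count toward quorum); quorum is 10. Satisfied.
Vote: the related-party contract with a company controlled by Manager Abubakar requires two-thirds of the disinterested managers present (20 − 3 = 17). 2/3 of 17 = 11.33, rounded up to 12, so 12 affirmative votes are needed; 11 voted in favor. Not satisfied.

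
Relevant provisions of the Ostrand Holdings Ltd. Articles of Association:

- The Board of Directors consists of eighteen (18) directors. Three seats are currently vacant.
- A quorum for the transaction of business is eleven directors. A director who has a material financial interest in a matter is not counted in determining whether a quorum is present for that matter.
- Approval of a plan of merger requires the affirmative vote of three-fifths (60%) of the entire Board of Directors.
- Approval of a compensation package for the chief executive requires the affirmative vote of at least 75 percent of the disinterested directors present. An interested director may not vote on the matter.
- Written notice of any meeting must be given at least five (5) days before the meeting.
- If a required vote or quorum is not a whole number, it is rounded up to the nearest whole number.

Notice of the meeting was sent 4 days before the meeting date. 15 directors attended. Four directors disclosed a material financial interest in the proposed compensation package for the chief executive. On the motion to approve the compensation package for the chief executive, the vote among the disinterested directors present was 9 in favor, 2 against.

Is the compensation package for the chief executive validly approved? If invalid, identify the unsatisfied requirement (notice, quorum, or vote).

Notice: 4 days given; 5 required (4 < 5). Not satisfied.
Quorum: 15 present, but the 4 interested directors do not count, leaving 11. Quorum is 11. Satisfied.
Vote: the compensation package for the chief executive requires three-fourths of the disinterested directors present (15 − 4 = 11). 3/4 of 11 = 8.25, rounded up to 9, so 9 affirmative votes are needed; 9 voted in favor. Satisfied.

Invalid — notice requirement not satisfied.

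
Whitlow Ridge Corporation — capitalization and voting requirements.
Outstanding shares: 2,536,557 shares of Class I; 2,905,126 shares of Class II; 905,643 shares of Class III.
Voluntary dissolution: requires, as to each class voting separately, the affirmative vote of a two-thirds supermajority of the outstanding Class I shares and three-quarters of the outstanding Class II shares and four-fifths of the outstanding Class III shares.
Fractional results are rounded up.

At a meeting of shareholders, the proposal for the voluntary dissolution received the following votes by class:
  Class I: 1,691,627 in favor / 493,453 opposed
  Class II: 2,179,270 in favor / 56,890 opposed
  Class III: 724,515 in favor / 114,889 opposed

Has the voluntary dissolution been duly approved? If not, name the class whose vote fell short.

Approved — every class gave the required vote.

Class I: 2/3 of 2536557 = 1691038; 1,691,038 required, 1,691,627 in favor — approved.
Class II: 3/4 of 2905126 = 2178844.50, rounded up to 2178845; 2,178,845 required, 2,179,270 in favor — approved.
Class III: 4/5 of 905643 = 724514.40, rounded up to 724515; 724,515 required, 724,515 in favor — approved.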